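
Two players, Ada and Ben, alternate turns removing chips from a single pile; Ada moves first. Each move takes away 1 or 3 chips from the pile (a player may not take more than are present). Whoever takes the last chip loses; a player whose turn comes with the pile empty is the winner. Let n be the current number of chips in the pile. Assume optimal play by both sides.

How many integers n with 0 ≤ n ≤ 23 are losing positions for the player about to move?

Compute win/loss labels from the base case upward. A position with no move is W. Any other position is W if it can reach an L in one move, else L.
n=0: no move; the opponent has just taken the last chip and therefore loses → W
n=1: L (sole option 0(W) is W)
n=2: W (go to 1, an L position)
n=3: L (options 2(W), 0(W) are all W)
n=4: W (go to 3, an L position)
n=5: L (options 4(W), 2(W) are all W)
n=6: W (go to 5, an L position)
n=7: L (options 6(W), 4(W) are all W)
n=8: W (go to 7, an L position)
n=9: L (options 8(W), 6(W) are all W)
n=10: W (go to 9, an L position)
n=11: L (options 10(W), 8(W) are all W)
n=12: W (go to 11, an L position)
n=13: L (options 12(W), 10(W) are all W)
n=14: W (go to 13, an L position)
n=15: L (options 14(W), 12(W) are all W)
n=16: W (go to 15, an L position)
n=17: L (options 16(W), 14(W) are all W)
n=18: W (go to 17, an L position)
n=19: L (options 18(W), 16(W) are all W)
n=20: W (go to 19, an L position)
n=21: L (options 20(W), 18(W) are all W)
n=22: W (go to 21, an L position)
n=23: L (options 22(W), 20(W) are all W)
L entries with 0 ≤ n ≤ 23: n = 1, 3, 5, 7, 9, 11, 13, 15, 17, 19, 21, 23; that makes 12.

12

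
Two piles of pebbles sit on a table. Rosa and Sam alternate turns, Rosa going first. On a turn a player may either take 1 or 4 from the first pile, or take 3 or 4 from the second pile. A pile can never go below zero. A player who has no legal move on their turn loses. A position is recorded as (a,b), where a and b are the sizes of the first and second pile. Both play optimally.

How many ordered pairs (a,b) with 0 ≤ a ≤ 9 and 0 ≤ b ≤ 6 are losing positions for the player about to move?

Classify positions by backward induction: terminal positions (no move available) are L. From any other position, the mover wins iff some move reaches an L.
Every move lowers a or b (never raises either), so fill the grid row by row in increasing a, and left to right within a row: each cell's successors are then already labelled.
      b=0  b=1  b=2  b=3  b=4  b=5  b=6
a=0:    L    L    L    W    W    W    W
a=1:    W    W    W    L    L    L    W
a=2:    L    L    L    W    W    W    W
a=3:    W    W    W    L    L    L    W
a=4:    W    W    W    W    W    W    L
a=5:    L    L    L    W    W    W    W
a=6:    W    W    W    L    L    L    W
a=7:    L    L    L    W    W    W    W
a=8:    W    W    W    L    L    L    W
a=9:    W    W    W    W    W    W    L
Cells with no legal move (terminal, hence L): (0,0), (0,1), (0,2).
The remaining L cells, each justified by listing all of its moves:
(1,3): only reaches (0,3)(W), (1,0)(W), all W → L
(1,4): only reaches (0,4)(W), (1,1)(W), (1,0)(W), all W → L
(1,5): only reaches (0,5)(W), (1,2)(W), (1,1)(W), all W → L
(2,0): only reaches (1,0)(W), which is W → L
(2,1): only reaches (1,1)(W), which is W → L
(2,2): only reaches (1,2)(W), which is W → L
(3,3): only reaches (2,3)(W), (3,0)(W), all W → L
(3,4): only reaches (2,4)(W), (3,1)(W), (3,0)(W), all W → L
(3,5): only reaches (2,5)(W), (3,2)(W), (3,1)(W), all W → L
(4,6): only reaches (3,6)(W), (0,6)(W), (4,3)(W), (4,2)(W), all W → L
(5,0): only reaches (4,0)(W), (1,0)(W), all W → L
(5,1): only reaches (4,1)(W), (1,1)(W), all W → L
(5,2): only reaches (4,2)(W), (1,2)(W), all W → L
(6,3): only reaches (5,3)(W), (2,3)(W), (6,0)(W), all W → L
(6,4): only reaches (5,4)(W), (2,4)(W), (6,1)(W), (6,0)(W), all W → L
(6,5): only reaches (5,5)(W), (2,5)(W), (6,2)(W), (6,1)(W), all W → L
(7,0): only reaches (6,0)(W), (3,0)(W), all W → L
(7,1): only reaches (6,1)(W), (3,1)(W), all W → L
(7,2): only reaches (6,2)(W), (3,2)(W), all W → L
(8,3): only reaches (7,3)(W), (4,3)(W), (8,0)(W), all W → L
(8,4): only reaches (7,4)(W), (4,4)(W), (8,1)(W), (8,0)(W), all W → L
(8,5): only reaches (7,5)(W), (4,5)(W), (8,2)(W), (8,1)(W), all W → L
(9,6): only reaches (8,6)(W), (5,6)(W), (9,3)(W), (9,2)(W), all W → L
Every other cell has at least one move into one of the L cells above, so it is W.
L cells per row: a=0: 3, a=1: 3, a=2: 3, a=3: 3, a=4: 1, a=5: 3, a=6: 3, a=7: 3, a=8: 3, a=9: 1; total 26.

26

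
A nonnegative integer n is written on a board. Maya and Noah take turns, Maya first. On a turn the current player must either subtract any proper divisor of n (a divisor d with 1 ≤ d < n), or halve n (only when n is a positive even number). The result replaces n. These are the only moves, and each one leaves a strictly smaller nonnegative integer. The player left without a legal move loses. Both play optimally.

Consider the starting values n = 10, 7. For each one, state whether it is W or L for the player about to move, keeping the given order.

10: W, 7: L

Build the W/L table. Terminal = L. A non-terminal position is W if it has a move to some L; otherwise it is L.
n=0: no move → L
n=1: no move → L
n=2: can move to 1, which is L ⇒ W
n=3: the only move is to 2(W), a W ⇒ L
n=4: can move to 3, which is L ⇒ W
n=5: the only move is to 4(W), a W ⇒ L
n=6: can move to 3, which is L ⇒ W
n=7: the only move is to 6(W), a W ⇒ L
n=8: can move to 7, which is L ⇒ W
n=9: moves to 6(W), 8(W); every one is W ⇒ L
n=10: can move to 5, which is L ⇒ W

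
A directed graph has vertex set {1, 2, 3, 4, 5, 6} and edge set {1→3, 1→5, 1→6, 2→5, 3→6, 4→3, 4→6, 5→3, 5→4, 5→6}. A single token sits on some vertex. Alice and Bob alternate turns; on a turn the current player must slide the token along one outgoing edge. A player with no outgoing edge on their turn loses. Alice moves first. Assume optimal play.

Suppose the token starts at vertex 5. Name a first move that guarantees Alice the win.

Classify positions by backward induction: terminal positions (no move available) are L. From any other position, the mover wins iff some move reaches an L.
Every edge goes from a vertex to one that appears earlier in the order 6, 3, 4, 5, 2, 1, so processing vertices in that order labels each vertex after all of its successors.
6: no outgoing edge → L
3: can move to 6, which is L ⇒ W
4: can move to 6, which is L ⇒ W
5: can move to 6, which is L ⇒ W
2: the only move is to 5(W), a W ⇒ L
1: can move to 6, which is L ⇒ W
From 5, the L positions reachable in one move are: 6.

Move to 6.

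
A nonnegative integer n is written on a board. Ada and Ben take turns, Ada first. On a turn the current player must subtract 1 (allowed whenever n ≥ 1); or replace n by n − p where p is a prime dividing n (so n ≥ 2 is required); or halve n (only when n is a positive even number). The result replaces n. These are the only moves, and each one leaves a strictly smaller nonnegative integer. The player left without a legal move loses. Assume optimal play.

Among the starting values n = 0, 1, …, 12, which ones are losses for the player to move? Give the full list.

Classify positions by backward induction: terminal positions (no move available) are L. From any other position, the mover wins iff some move reaches an L.
n=0: no move → L
n=1: can move to 0, which is L ⇒ W
n=2: can move to 0, which is L ⇒ W
n=3: can move to 0, which is L ⇒ W
n=4: moves to 2(W), 3(W); every one is W ⇒ L
n=5: can move to 0, which is L ⇒ W
n=6: can move to 4, which is L ⇒ W
n=7: can move to 0, which is L ⇒ W
n=8: can move to 4, which is L ⇒ W
n=9: moves to 6(W), 8(W); every one is W ⇒ L
n=10: can move to 9, which is L ⇒ W
n=11: can move to 0, which is L ⇒ W
n=12: can move to 9, which is L ⇒ W
Reading off the rows marked L gives the requested list; there are 3 such values of n.

0, 4, 9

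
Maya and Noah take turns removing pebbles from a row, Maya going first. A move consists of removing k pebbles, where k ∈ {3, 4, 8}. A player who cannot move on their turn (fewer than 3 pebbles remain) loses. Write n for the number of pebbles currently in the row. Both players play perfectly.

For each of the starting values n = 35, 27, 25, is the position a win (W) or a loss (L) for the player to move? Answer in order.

35: W, 27: W, 25: L

Label each position W (a win for the player to move) or L (a loss). A position with no legal move is L; any other position is W exactly when some move reaches an L, and L when every move reaches a W.
n=0: no move → L
n=1: no move → L
n=2: no move → L
n=3: →0(L), so W
n=4: →1(L), so W
n=5: →2(L), so W
n=6: →2(L), so W
n=7: →4(W), 3(W) — all W, so L
n=8: →0(L), so W
n=9: →1(L), so W
n=10: →7(L), so W
n=11: →7(L), so W
n=12: →9(W), 8(W), 4(W) — all W, so L
n=13: →10(W), 9(W), 5(W) — all W, so L
n=14: →11(W), 10(W), 6(W) — all W, so L
n=15: →12(L), so W
n=16: →13(L), so W
n=17: →14(L), so W
n=18: →14(L), so W
n=19: →16(W), 15(W), 11(W) — all W, so L
n=20: →12(L), so W
n=21: →13(L), so W
n=22: →19(L), so W
n=23: →19(L), so W
n=24: →21(W), 20(W), 16(W) — all W, so L
n=25: →22(W), 21(W), 17(W) — all W, so L
n=26: →23(W), 22(W), 18(W) — all W, so L
n=27: →24(L), so W
n=28: →25(L), so W
n=29: →26(L), so W
n=30: →26(L), so W
n=31: →28(W), 27(W), 23(W) — all W, so L
n=32: →24(L), so W
n=33: →25(L), so W
n=34: →31(L), so W
n=35: →31(L), so W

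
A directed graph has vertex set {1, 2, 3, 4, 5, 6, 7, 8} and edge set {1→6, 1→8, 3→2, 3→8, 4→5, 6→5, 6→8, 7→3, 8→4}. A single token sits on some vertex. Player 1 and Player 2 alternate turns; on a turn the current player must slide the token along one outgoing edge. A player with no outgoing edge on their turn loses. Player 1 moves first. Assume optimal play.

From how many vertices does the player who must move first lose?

4

Label each position W (a win for the player to move) or L (a loss). A position with no legal move is L; any other position is W exactly when some move reaches an L, and L when every move reaches a W.
Every edge goes from a vertex to one that appears earlier in the order 2, 5, 4, 8, 6, 3, 1, 7, so processing vertices in that order labels each vertex after all of its successors.
2: no outgoing edge → L
5: no outgoing edge → L
4: reaches L-position 5 → W
8: only reaches 4(W), which is W → L
6: reaches L-position 8 → W
3: reaches L-position 8 → W
1: reaches L-position 8 → W
7: only reaches 3(W), which is W → L
The L vertices are 2, 5, 7, 8; that is 4 in all.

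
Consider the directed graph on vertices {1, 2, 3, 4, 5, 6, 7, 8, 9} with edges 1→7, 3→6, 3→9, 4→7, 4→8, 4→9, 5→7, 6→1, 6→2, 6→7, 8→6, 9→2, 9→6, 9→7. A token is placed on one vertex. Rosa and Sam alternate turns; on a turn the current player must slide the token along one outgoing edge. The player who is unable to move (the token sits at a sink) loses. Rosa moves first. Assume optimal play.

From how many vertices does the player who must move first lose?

4

Classify positions by backward induction: terminal positions (no move available) are L. From any other position, the mover wins iff some move reaches an L.
Every edge goes from a vertex to one that appears earlier in the order 7, 2, 1, 6, 9, 3, 8, 5, 4, so processing vertices in that order labels each vertex after all of its successors.
7: no outgoing edge → L
2: no outgoing edge → L
1: →7(L), so W
6: →2(L), so W
9: →2(L), so W
3: →9(W), 6(W) — all W, so L
8: →6(W) only, which is W, so L
5: →7(L), so W
4: →8(L), so W
The L vertices are 2, 3, 7, 8; that is 4 in all.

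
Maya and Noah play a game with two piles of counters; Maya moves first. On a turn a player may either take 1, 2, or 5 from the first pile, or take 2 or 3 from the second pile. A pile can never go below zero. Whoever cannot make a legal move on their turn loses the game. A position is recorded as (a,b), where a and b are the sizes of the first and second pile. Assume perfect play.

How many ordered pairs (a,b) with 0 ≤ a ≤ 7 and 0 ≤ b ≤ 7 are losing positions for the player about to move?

Work bottom-up. With no move the player to move loses. Otherwise the position is W if at least one move leads to an L position for the opponent, and L if every move leads to a W.
Every move lowers a or b (never raises either), so fill the grid row by row in increasing a, and left to right within a row: each cell's successors are then already labelled.
      b=0  b=1  b=2  b=3  b=4  b=5  b=6  b=7
a=0:    L    L    W    W    W    L    L    W
a=1:    W    W    L    L    W    W    W    L
a=2:    W    W    W    W    L    W    W    W
a=3:    L    L    W    W    W    L    L    W
a=4:    W    W    L    L    W    W    W    L
a=5:    W    W    W    W    L    W    W    W
a=6:    L    L    W    W    W    L    L    W
a=7:    W    W    L    L    W    W    W    L
Cells with no legal move (terminal, hence L): (0,0), (0,1).
The remaining L cells, each justified by listing all of its moves:
(0,5): →(0,3)(W), (0,2)(W) — all W, so L
(0,6): →(0,4)(W), (0,3)(W) — all W, so L
(1,2): →(0,2)(W), (1,0)(W) — all W, so L
(1,3): →(0,3)(W), (1,1)(W), (1,0)(W) — all W, so L
(1,7): →(0,7)(W), (1,5)(W), (1,4)(W) — all W, so L
(2,4): →(1,4)(W), (0,4)(W), (2,2)(W), (2,1)(W) — all W, so L
(3,0): →(2,0)(W), (1,0)(W) — all W, so L
(3,1): →(2,1)(W), (1,1)(W) — all W, so L
(3,5): →(2,5)(W), (1,5)(W), (3,3)(W), (3,2)(W) — all W, so L
(3,6): →(2,6)(W), (1,6)(W), (3,4)(W), (3,3)(W) — all W, so L
(4,2): →(3,2)(W), (2,2)(W), (4,0)(W) — all W, so L
(4,3): →(3,3)(W), (2,3)(W), (4,1)(W), (4,0)(W) — all W, so L
(4,7): →(3,7)(W), (2,7)(W), (4,5)(W), (4,4)(W) — all W, so L
(5,4): →(4,4)(W), (3,4)(W), (0,4)(W), (5,2)(W), (5,1)(W) — all W, so L
(6,0): →(5,0)(W), (4,0)(W), (1,0)(W) — all W, so L
(6,1): →(5,1)(W), (4,1)(W), (1,1)(W) — all W, so L
(6,5): →(5,5)(W), (4,5)(W), (1,5)(W), (6,3)(W), (6,2)(W) — all W, so L
(6,6): →(5,6)(W), (4,6)(W), (1,6)(W), (6,4)(W), (6,3)(W) — all W, so L
(7,2): →(6,2)(W), (5,2)(W), (2,2)(W), (7,0)(W) — all W, so L
(7,3): →(6,3)(W), (5,3)(W), (2,3)(W), (7,1)(W), (7,0)(W) — all W, so L
(7,7): →(6,7)(W), (5,7)(W), (2,7)(W), (7,5)(W), (7,4)(W) — all W, so L
Every other cell has at least one move into one of the L cells above, so it is W.
L cells per row: a=0: 4, a=1: 3, a=2: 1, a=3: 4, a=4: 3, a=5: 1, a=6: 4, a=7: 3; total 23.

23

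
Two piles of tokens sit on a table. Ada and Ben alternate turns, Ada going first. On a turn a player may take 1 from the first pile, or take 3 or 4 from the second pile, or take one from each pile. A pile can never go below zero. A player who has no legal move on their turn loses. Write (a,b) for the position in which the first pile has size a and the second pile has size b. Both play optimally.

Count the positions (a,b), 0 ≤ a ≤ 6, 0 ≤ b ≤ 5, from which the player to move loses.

18

Work bottom-up. With no move the player to move loses. Otherwise the position is W if at least one move leads to an L position for the opponent, and L if every move leads to a W.
Every move lowers a or b (never raises either), so fill the grid row by row in increasing a, and left to right within a row: each cell's successors are then already labelled.
      b=0  b=1  b=2  b=3  b=4  b=5
a=0:    L    L    L    W    W    W
a=1:    W    W    W    W    L    L
a=2:    L    L    L    W    W    W
a=3:    W    W    W    W    L    L
a=4:    L    L    L    W    W    W
a=5:    W    W    W    W    L    L
a=6:    L    L    L    W    W    W
Cells with no legal move (terminal, hence L): (0,0), (0,1), (0,2).
The remaining L cells, each justified by listing all of its moves:
(1,4): only reaches (0,4)(W), (1,1)(W), (1,0)(W), (0,3)(W), all W → L
(1,5): only reaches (0,5)(W), (1,2)(W), (1,1)(W), (0,4)(W), all W → L
(2,0): only reaches (1,0)(W), which is W → L
(2,1): only reaches (1,1)(W), (1,0)(W), all W → L
(2,2): only reaches (1,2)(W), (1,1)(W), all W → L
(3,4): only reaches (2,4)(W), (3,1)(W), (3,0)(W), (2,3)(W), all W → L
(3,5): only reaches (2,5)(W), (3,2)(W), (3,1)(W), (2,4)(W), all W → L
(4,0): only reaches (3,0)(W), which is W → L
(4,1): only reaches (3,1)(W), (3,0)(W), all W → L
(4,2): only reaches (3,2)(W), (3,1)(W), all W → L
(5,4): only reaches (4,4)(W), (5,1)(W), (5,0)(W), (4,3)(W), all W → L
(5,5): only reaches (4,5)(W), (5,2)(W), (5,1)(W), (4,4)(W), all W → L
(6,0): only reaches (5,0)(W), which is W → L
(6,1): only reaches (5,1)(W), (5,0)(W), all W → L
(6,2): only reaches (5,2)(W), (5,1)(W), all W → L
Every other cell has at least one move into one of the L cells above, so it is W.
L cells per row: a=0: 3, a=1: 2, a=2: 3, a=3: 2, a=4: 3, a=5: 2, a=6: 3; total 18.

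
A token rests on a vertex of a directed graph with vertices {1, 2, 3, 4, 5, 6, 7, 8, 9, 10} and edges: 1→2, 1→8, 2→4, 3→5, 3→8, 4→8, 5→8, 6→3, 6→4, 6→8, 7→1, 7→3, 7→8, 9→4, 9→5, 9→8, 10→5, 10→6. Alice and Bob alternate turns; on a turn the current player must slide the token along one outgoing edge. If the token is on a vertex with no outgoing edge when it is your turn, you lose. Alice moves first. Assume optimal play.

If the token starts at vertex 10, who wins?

Build the W/L table. Terminal = L. A non-terminal position is W if it has a move to some L; otherwise it is L.
Every edge goes from a vertex to one that appears earlier in the order 8, 5, 4, 9, 3, 6, 10, 2, 1, 7, so processing vertices in that order labels each vertex after all of its successors.
8: no outgoing edge → L
5: reaches L-position 8 → W
4: reaches L-position 8 → W
9: reaches L-position 8 → W
3: reaches L-position 8 → W
6: reaches L-position 8 → W
10: only reaches 6(W), 5(W), all W → L
2: only reaches 4(W), which is W → L
1: reaches L-position 2 → W
7: reaches L-position 8 → W
The starting position 10 is L: whatever Alice does, the opponent receives a W position.

Bob wins.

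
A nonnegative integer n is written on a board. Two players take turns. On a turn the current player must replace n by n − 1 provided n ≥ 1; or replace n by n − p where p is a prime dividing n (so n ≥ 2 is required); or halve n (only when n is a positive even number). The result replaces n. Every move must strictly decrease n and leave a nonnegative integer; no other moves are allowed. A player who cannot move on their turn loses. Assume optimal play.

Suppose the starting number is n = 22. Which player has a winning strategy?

The first player wins.

Positions with no move are L. A position that does have a move is losing for the player to move precisely when every available move leads to a winning position for the opponent. Fill in the labels:
n=0: no move → L
n=1: can move to 0, which is L ⇒ W
n=2: can move to 0, which is L ⇒ W
n=3: can move to 0, which is L ⇒ W
n=4: moves to 2(W), 3(W); every one is W ⇒ L
n=5: can move to 0, which is L ⇒ W
n=6: can move to 4, which is L ⇒ W
n=7: can move to 0, which is L ⇒ W
n=8: can move to 4, which is L ⇒ W
n=9: moves to 6(W), 8(W); every one is W ⇒ L
n=10: can move to 9, which is L ⇒ W
n=11: can move to 0, which is L ⇒ W
n=12: can move to 9, which is L ⇒ W
n=13: can move to 0, which is L ⇒ W
n=14: moves to 7(W), 12(W), 13(W); every one is W ⇒ L
n=15: can move to 14, which is L ⇒ W
n=16: can move to 14, which is L ⇒ W
n=17: can move to 0, which is L ⇒ W
n=18: can move to 9, which is L ⇒ W
n=19: can move to 0, which is L ⇒ W
n=20: moves to 10(W), 15(W), 18(W), 19(W); every one is W ⇒ L
n=21: can move to 14, which is L ⇒ W
n=22: can move to 20, which is L ⇒ W
The starting position 22 is W: the player to move should move to 20, handing over an L position.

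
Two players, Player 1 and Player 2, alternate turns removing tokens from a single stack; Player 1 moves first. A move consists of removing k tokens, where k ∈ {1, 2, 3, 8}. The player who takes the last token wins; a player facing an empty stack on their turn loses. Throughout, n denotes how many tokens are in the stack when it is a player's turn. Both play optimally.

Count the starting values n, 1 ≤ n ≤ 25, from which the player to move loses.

Compute win/loss labels from the base case upward. A position with no move is L. Any other position is W if it can reach an L in one move, else L.
n=0: no move → L
n=1: reaches L-position 0 → W
n=2: reaches L-position 0 → W
n=3: reaches L-position 0 → W
n=4: only reaches 3(W), 2(W), 1(W), all W → L
n=5: reaches L-position 4 → W
n=6: reaches L-position 4 → W
n=7: reaches L-position 4 → W
n=8: reaches L-position 0 → W
n=9: only reaches 8(W), 7(W), 6(W), 1(W), all W → L
n=10: reaches L-position 9 → W
n=11: reaches L-position 9 → W
n=12: reaches L-position 9 → W
n=13: only reaches 12(W), 11(W), 10(W), 5(W), all W → L
n=14: reaches L-position 13 → W
n=15: reaches L-position 13 → W
n=16: reaches L-position 13 → W
n=17: reaches L-position 9 → W
n=18: only reaches 17(W), 16(W), 15(W), 10(W), all W → L
n=19: reaches L-position 18 → W
n=20: reaches L-position 18 → W
n=21: reaches L-position 18 → W
n=22: only reaches 21(W), 20(W), 19(W), 14(W), all W → L
n=23: reaches L-position 22 → W
n=24: reaches L-position 22 → W
n=25: reaches L-position 22 → W
L entries with 1 ≤ n ≤ 25 (n=0 is outside the asked range and is not counted): n = 4, 9, 13, 18, 22; that makes 5.

5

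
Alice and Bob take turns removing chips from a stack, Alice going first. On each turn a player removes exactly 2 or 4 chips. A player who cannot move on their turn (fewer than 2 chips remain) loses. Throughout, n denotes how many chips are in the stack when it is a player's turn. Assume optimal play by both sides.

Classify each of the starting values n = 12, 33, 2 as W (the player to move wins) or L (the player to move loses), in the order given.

12: L, 33: W, 2: W

Positions with no move are L. A position that does have a move is losing for the player to move precisely when every available move leads to a winning position for the opponent. Fill in the labels:
n=0: no move → L
n=1: no move → L
n=2: W (go to 0, an L position)
n=3: W (go to 1, an L position)
n=4: W (go to 0, an L position)
n=5: W (go to 1, an L position)
n=6: L (options 4(W), 2(W) are all W)
n=7: L (options 5(W), 3(W) are all W)
n=8: W (go to 6, an L position)
n=9: W (go to 7, an L position)
n=10: W (go to 6, an L position)
n=11: W (go to 7, an L position)
n=12: L (options 10(W), 8(W) are all W)
n=13: L (options 11(W), 9(W) are all W)
n=14: W (go to 12, an L position)
n=15: W (go to 13, an L position)
n=16: W (go to 12, an L position)
n=17: W (go to 13, an L position)
n=18: L (options 16(W), 14(W) are all W)
n=19: L (options 17(W), 15(W) are all W)
n=20: W (go to 18, an L position)
n=21: W (go to 19, an L position)
n=22: W (go to 18, an L position)
n=23: W (go to 19, an L position)
n=24: L (options 22(W), 20(W) are all W)
n=25: L (options 23(W), 21(W) are all W)
n=26: W (go to 24, an L position)
n=27: W (go to 25, an L position)
n=28: W (go to 24, an L position)
n=29: W (go to 25, an L position)
n=30: L (options 28(W), 26(W) are all W)
n=31: L (options 29(W), 27(W) are all W)
n=32: W (go to 30, an L position)
n=33: W (go to 31, an L position)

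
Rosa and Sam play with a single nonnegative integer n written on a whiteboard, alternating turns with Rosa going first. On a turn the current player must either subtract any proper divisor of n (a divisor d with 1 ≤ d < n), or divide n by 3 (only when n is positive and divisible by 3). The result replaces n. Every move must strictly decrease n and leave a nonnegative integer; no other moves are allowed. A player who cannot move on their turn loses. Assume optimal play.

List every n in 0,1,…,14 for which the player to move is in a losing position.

0, 1, 4, 7, 9, 11, 13

Classify positions by backward induction: terminal positions (no move available) are L. From any other position, the mover wins iff some move reaches an L.
n=0: no move → L
n=1: no move → L
n=2: reaches L-position 1 → W
n=3: reaches L-position 1 → W
n=4: only reaches 2(W), 3(W), all W → L
n=5: reaches L-position 4 → W
n=6: reaches L-position 4 → W
n=7: only reaches 6(W), which is W → L
n=8: reaches L-position 4 → W
n=9: only reaches 3(W), 6(W), 8(W), all W → L
n=10: reaches L-position 9 → W
n=11: only reaches 10(W), which is W → L
n=12: reaches L-position 4 → W
n=13: only reaches 12(W), which is W → L
n=14: reaches L-position 7 → W
The losing starting values of n are exactly the entries labelled L in this table (7 of them).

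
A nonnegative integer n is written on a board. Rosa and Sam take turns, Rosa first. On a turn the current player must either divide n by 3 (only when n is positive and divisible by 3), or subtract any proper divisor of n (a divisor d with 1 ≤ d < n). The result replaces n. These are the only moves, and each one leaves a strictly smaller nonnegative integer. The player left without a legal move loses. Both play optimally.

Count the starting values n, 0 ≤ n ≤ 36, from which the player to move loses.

Work bottom-up. With no move the player to move loses. Otherwise the position is W if at least one move leads to an L position for the opponent, and L if every move leads to a W.
n=0: no move → L
n=1: no move → L
n=2: W (go to 1, an L position)
n=3: W (go to 1, an L position)
n=4: L (options 2(W), 3(W) are all W)
n=5: W (go to 4, an L position)
n=6: W (go to 4, an L position)
n=7: L (sole option 6(W) is W)
n=8: W (go to 4, an L position)
n=9: L (options 3(W), 6(W), 8(W) are all W)
n=10: W (go to 9, an L position)
n=11: L (sole option 10(W) is W)
n=12: W (go to 4, an L position)
n=13: L (sole option 12(W) is W)
n=14: W (go to 7, an L position)
n=15: L (options 5(W), 10(W), 12(W), 14(W) are all W)
n=16: W (go to 15, an L position)
n=17: L (sole option 16(W) is W)
n=18: W (go to 9, an L position)
n=19: L (sole option 18(W) is W)
n=20: W (go to 15, an L position)
n=21: W (go to 7, an L position)
n=22: W (go to 11, an L position)
n=23: L (sole option 22(W) is W)
n=24: W (go to 23, an L position)
n=25: L (options 20(W), 24(W) are all W)
n=26: W (go to 13, an L position)
n=27: W (go to 9, an L position)
n=28: L (options 14(W), 21(W), 24(W), 26(W), 27(W) are all W)
n=29: W (go to 28, an L position)
n=30: W (go to 15, an L position)
n=31: L (sole option 30(W) is W)
n=32: W (go to 28, an L position)
n=33: W (go to 11, an L position)
n=34: W (go to 17, an L position)
n=35: W (go to 28, an L position)
n=36: L (options 12(W), 18(W), 24(W), 27(W), 30(W), 32(W), 33(W), 34(W), 35(W) are all W)
L entries with 0 ≤ n ≤ 36: n = 0, 1, 4, 7, 9, 11, 13, 15, 17, 19, 23, 25, 28, 31, 36; that makes 15.

15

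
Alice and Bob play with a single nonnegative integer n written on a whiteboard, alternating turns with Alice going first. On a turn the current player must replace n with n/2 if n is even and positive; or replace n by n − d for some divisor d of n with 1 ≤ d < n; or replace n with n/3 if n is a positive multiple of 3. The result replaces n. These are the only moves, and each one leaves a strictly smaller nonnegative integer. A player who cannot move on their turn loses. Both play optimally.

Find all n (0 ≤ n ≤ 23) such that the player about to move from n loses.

Build the W/L table. Terminal = L. A non-terminal position is W if it has a move to some L; otherwise it is L.
n=0: no move → L
n=1: no move → L
n=2: →1(L), so W
n=3: →1(L), so W
n=4: →2(W), 3(W) — all W, so L
n=5: →4(L), so W
n=6: →4(L), so W
n=7: →6(W) only, which is W, so L
n=8: →4(L), so W
n=9: →3(W), 6(W), 8(W) — all W, so L
n=10: →9(L), so W
n=11: →10(W) only, which is W, so L
n=12: →4(L), so W
n=13: →12(W) only, which is W, so L
n=14: →7(L), so W
n=15: →5(W), 10(W), 12(W), 14(W) — all W, so L
n=16: →15(L), so W
n=17: →16(W) only, which is W, so L
n=18: →9(L), so W
n=19: →18(W) only, which is W, so L
n=20: →15(L), so W
n=21: →7(L), so W
n=22: →11(L), so W
n=23: →22(W) only, which is W, so L
Reading off the rows marked L gives the requested list; there are 11 such values of n.

0, 1, 4, 7, 9, 11, 13, 15, 17, 19, 23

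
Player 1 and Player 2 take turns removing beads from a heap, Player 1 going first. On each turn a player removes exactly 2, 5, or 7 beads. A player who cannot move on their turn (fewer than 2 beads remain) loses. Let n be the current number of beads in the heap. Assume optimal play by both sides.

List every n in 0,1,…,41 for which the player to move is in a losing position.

0, 1, 4, 10, 13, 14, 22, 23, 26, 32, 35, 36

Classify positions by backward induction: terminal positions (no move available) are L. From any other position, the mover wins iff some move reaches an L.
n=0: no move → L
n=1: no move → L
n=2: reaches L-position 0 → W
n=3: reaches L-position 1 → W
n=4: only reaches 2(W), which is W → L
n=5: reaches L-position 0 → W
n=6: reaches L-position 4 → W
n=7: reaches L-position 0 → W
n=8: reaches L-position 1 → W
n=9: reaches L-position 4 → W
n=10: only reaches 8(W), 5(W), 3(W), all W → L
n=11: reaches L-position 4 → W
n=12: reaches L-position 10 → W
n=13: only reaches 11(W), 8(W), 6(W), all W → L
n=14: only reaches 12(W), 9(W), 7(W), all W → L
n=15: reaches L-position 13 → W
n=16: reaches L-position 14 → W
n=17: reaches L-position 10 → W
n=18: reaches L-position 13 → W
n=19: reaches L-position 14 → W
n=20: reaches L-position 13 → W
n=21: reaches L-position 14 → W
n=22: only reaches 20(W), 17(W), 15(W), all W → L
n=23: only reaches 21(W), 18(W), 16(W), all W → L
n=24: reaches L-position 22 → W
n=25: reaches L-position 23 → W
n=26: only reaches 24(W), 21(W), 19(W), all W → L
n=27: reaches L-position 22 → W
n=28: reaches L-position 26 → W
n=29: reaches L-position 22 → W
n=30: reaches L-position 23 → W
n=31: reaches L-position 26 → W
n=32: only reaches 30(W), 27(W), 25(W), all W → L
n=33: reaches L-position 26 → W
n=34: reaches L-position 32 → W
n=35: only reaches 33(W), 30(W), 28(W), all W → L
n=36: only reaches 34(W), 31(W), 29(W), all W → L
n=37: reaches L-position 35 → W
n=38: reaches L-position 36 → W
n=39: reaches L-position 32 → W
n=40: reaches L-position 35 → W
n=41: reaches L-position 36 → W
The losing starting values of n are exactly the entries labelled L in this table (12 of them).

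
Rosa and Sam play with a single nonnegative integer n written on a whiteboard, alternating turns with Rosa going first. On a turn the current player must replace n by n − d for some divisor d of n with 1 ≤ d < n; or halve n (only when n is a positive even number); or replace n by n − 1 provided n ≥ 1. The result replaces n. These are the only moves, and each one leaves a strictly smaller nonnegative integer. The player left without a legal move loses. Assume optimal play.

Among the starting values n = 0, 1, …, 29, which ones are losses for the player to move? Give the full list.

Build the W/L table. Terminal = L. A non-terminal position is W if it has a move to some L; otherwise it is L.
n=0: no move → L
n=1: →0(L), so W
n=2: →1(W) only, which is W, so L
n=3: →2(L), so W
n=4: →2(L), so W
n=5: →4(W) only, which is W, so L
n=6: →5(L), so W
n=7: →6(W) only, which is W, so L
n=8: →7(L), so W
n=9: →6(W), 8(W) — all W, so L
n=10: →5(L), so W
n=11: →10(W) only, which is W, so L
n=12: →9(L), so W
n=13: →12(W) only, which is W, so L
n=14: →7(L), so W
n=15: →10(W), 12(W), 14(W) — all W, so L
n=16: →15(L), so W
n=17: →16(W) only, which is W, so L
n=18: →9(L), so W
n=19: →18(W) only, which is W, so L
n=20: →15(L), so W
n=21: →14(W), 18(W), 20(W) — all W, so L
n=22: →11(L), so W
n=23: →22(W) only, which is W, so L
n=24: →21(L), so W
n=25: →20(W), 24(W) — all W, so L
n=26: →13(L), so W
n=27: →18(W), 24(W), 26(W) — all W, so L
n=28: →21(L), so W
n=29: →28(W) only, which is W, so L
The losing starting values of n are exactly the entries labelled L in this table (15 of them).

0, 2, 5, 7, 9, 11, 13, 15, 17, 19, 21, 23, 25, 27, 29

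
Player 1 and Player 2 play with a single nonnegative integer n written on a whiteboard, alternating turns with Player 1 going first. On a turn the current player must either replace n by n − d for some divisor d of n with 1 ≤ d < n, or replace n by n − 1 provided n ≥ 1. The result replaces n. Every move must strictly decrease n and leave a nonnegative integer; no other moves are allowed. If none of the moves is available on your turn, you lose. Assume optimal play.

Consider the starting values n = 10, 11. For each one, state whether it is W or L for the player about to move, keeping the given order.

10: W, 11: L

Compute win/loss labels from the base case upward. A position with no move is L. Any other position is W if it can reach an L in one move, else L.
n=0: no move → L
n=1: W (go to 0, an L position)
n=2: L (sole option 1(W) is W)
n=3: W (go to 2, an L position)
n=4: W (go to 2, an L position)
n=5: L (sole option 4(W) is W)
n=6: W (go to 5, an L position)
n=7: L (sole option 6(W) is W)
n=8: W (go to 7, an L position)
n=9: L (options 6(W), 8(W) are all W)
n=10: W (go to 5, an L position)
n=11: L (sole option 10(W) is W)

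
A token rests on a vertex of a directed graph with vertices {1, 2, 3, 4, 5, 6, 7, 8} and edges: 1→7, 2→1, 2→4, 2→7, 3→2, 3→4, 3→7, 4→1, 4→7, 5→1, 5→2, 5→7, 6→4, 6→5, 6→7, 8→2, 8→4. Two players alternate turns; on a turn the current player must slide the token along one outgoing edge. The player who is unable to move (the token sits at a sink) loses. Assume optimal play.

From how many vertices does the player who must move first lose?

2

Use the standard recursion: the mover loses at a terminal position; elsewhere, the mover wins exactly when some move hands the opponent an L position.
Every edge goes from a vertex to one that appears earlier in the order 7, 1, 4, 2, 8, 5, 3, 6, so processing vertices in that order labels each vertex after all of its successors.
7: no outgoing edge → L
1: W (go to 7, an L position)
4: W (go to 7, an L position)
2: W (go to 7, an L position)
8: L (options 2(W), 4(W) are all W)
5: W (go to 7, an L position)
3: W (go to 7, an L position)
6: W (go to 7, an L position)
The L vertices are 7, 8; that is 2 in all.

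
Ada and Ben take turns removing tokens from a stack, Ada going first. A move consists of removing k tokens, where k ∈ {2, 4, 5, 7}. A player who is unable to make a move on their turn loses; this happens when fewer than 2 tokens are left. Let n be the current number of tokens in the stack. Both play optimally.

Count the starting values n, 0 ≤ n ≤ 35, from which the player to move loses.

8

Compute win/loss labels from the base case upward. A position with no move is L. Any other position is W if it can reach an L in one move, else L.
n=0: no move → L
n=1: no move → L
n=2: reaches L-position 0 → W
n=3: reaches L-position 1 → W
n=4: reaches L-position 0 → W
n=5: reaches L-position 1 → W
n=6: reaches L-position 1 → W
n=7: reaches L-position 0 → W
n=8: reaches L-position 1 → W
n=9: only reaches 7(W), 5(W), 4(W), 2(W), all W → L
n=10: only reaches 8(W), 6(W), 5(W), 3(W), all W → L
n=11: reaches L-position 9 → W
n=12: reaches L-position 10 → W
n=13: reaches L-position 9 → W
n=14: reaches L-position 10 → W
n=15: reaches L-position 10 → W
n=16: reaches L-position 9 → W
n=17: reaches L-position 10 → W
n=18: only reaches 16(W), 14(W), 13(W), 11(W), all W → L
n=19: only reaches 17(W), 15(W), 14(W), 12(W), all W → L
n=20: reaches L-position 18 → W
n=21: reaches L-position 19 → W
n=22: reaches L-position 18 → W
n=23: reaches L-position 19 → W
n=24: reaches L-position 19 → W
n=25: reaches L-position 18 → W
n=26: reaches L-position 19 → W
n=27: only reaches 25(W), 23(W), 22(W), 20(W), all W → L
n=28: only reaches 26(W), 24(W), 23(W), 21(W), all W → L
n=29: reaches L-position 27 → W
n=30: reaches L-position 28 → W
n=31: reaches L-position 27 → W
n=32: reaches L-position 28 → W
n=33: reaches L-position 28 → W
n=34: reaches L-position 27 → W
n=35: reaches L-position 28 → W
L entries with 0 ≤ n ≤ 35: n = 0, 1, 9, 10, 18, 19, 27, 28; that makes 8.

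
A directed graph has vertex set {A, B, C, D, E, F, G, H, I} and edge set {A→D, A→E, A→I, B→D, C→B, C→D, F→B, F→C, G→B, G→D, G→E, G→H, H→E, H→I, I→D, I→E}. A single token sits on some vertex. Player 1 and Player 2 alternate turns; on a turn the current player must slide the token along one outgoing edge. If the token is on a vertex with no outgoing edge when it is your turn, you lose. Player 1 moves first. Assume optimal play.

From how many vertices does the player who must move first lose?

3

Classify positions by backward induction: terminal positions (no move available) are L. From any other position, the mover wins iff some move reaches an L.
Every edge goes from a vertex to one that appears earlier in the order D, E, I, A, B, C, F, H, G, so processing vertices in that order labels each vertex after all of its successors.
D: no outgoing edge → L
E: no outgoing edge → L
I: W (go to E, an L position)
A: W (go to E, an L position)
B: W (go to D, an L position)
C: W (go to D, an L position)
F: L (options C(W), B(W) are all W)
H: W (go to E, an L position)
G: W (go to E, an L position)
The L vertices are D, E, F; that is 3 in all.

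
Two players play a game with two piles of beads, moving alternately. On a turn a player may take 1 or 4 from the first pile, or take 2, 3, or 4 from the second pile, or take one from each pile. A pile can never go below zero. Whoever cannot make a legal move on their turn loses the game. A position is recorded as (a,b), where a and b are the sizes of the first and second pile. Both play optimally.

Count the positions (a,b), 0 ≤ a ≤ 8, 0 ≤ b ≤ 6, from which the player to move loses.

21

Positions with no move are L. A position that does have a move is losing for the player to move precisely when every available move leads to a winning position for the opponent. Fill in the labels:
Every move lowers a or b (never raises either), so fill the grid row by row in increasing a, and left to right within a row: each cell's successors are then already labelled.
      b=0  b=1  b=2  b=3  b=4  b=5  b=6
a=0:    L    L    W    W    W    W    L
a=1:    W    W    W    L    L    W    W
a=2:    L    L    W    W    W    W    L
a=3:    W    W    W    L    L    W    W
a=4:    W    W    L    W    W    W    W
a=5:    L    L    W    W    W    W    L
a=6:    W    W    W    L    L    W    W
a=7:    L    L    W    W    W    W    L
a=8:    W    W    W    L    L    W    W
Cells with no legal move (terminal, hence L): (0,0), (0,1).
The remaining L cells, each justified by listing all of its moves:
(0,6): moves to (0,4)(W), (0,3)(W), (0,2)(W); every one is W ⇒ L
(1,3): moves to (0,3)(W), (1,1)(W), (1,0)(W), (0,2)(W); every one is W ⇒ L
(1,4): moves to (0,4)(W), (1,2)(W), (1,1)(W), (1,0)(W), (0,3)(W); every one is W ⇒ L
(2,0): the only move is to (1,0)(W), a W ⇒ L
(2,1): moves to (1,1)(W), (1,0)(W); every one is W ⇒ L
(2,6): moves to (1,6)(W), (2,4)(W), (2,3)(W), (2,2)(W), (1,5)(W); every one is W ⇒ L
(3,3): moves to (2,3)(W), (3,1)(W), (3,0)(W), (2,2)(W); every one is W ⇒ L
(3,4): moves to (2,4)(W), (3,2)(W), (3,1)(W), (3,0)(W), (2,3)(W); every one is W ⇒ L
(4,2): moves to (3,2)(W), (0,2)(W), (4,0)(W), (3,1)(W); every one is W ⇒ L
(5,0): moves to (4,0)(W), (1,0)(W); every one is W ⇒ L
(5,1): moves to (4,1)(W), (1,1)(W), (4,0)(W); every one is W ⇒ L
(5,6): moves to (4,6)(W), (1,6)(W), (5,4)(W), (5,3)(W), (5,2)(W), (4,5)(W); every one is W ⇒ L
(6,3): moves to (5,3)(W), (2,3)(W), (6,1)(W), (6,0)(W), (5,2)(W); every one is W ⇒ L
(6,4): moves to (5,4)(W), (2,4)(W), (6,2)(W), (6,1)(W), (6,0)(W), (5,3)(W); every one is W ⇒ L
(7,0): moves to (6,0)(W), (3,0)(W); every one is W ⇒ L
(7,1): moves to (6,1)(W), (3,1)(W), (6,0)(W); every one is W ⇒ L
(7,6): moves to (6,6)(W), (3,6)(W), (7,4)(W), (7,3)(W), (7,2)(W), (6,5)(W); every one is W ⇒ L
(8,3): moves to (7,3)(W), (4,3)(W), (8,1)(W), (8,0)(W), (7,2)(W); every one is W ⇒ L
(8,4): moves to (7,4)(W), (4,4)(W), (8,2)(W), (8,1)(W), (8,0)(W), (7,3)(W); every one is W ⇒ L
Every other cell has at least one move into one of the L cells above, so it is W.
L cells per row: a=0: 3, a=1: 2, a=2: 3, a=3: 2, a=4: 1, a=5: 3, a=6: 2, a=7: 3, a=8: 2; total 21.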